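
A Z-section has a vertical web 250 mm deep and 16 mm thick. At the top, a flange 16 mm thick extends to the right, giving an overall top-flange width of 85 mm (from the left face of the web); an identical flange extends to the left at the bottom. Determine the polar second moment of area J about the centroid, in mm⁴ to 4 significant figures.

Break the section into simple shapes (no overlaps), measuring from the bottom-left corner of the bounding box.
Web: 16 × 250, A = 4 000 mm², y = 125 mm, Ī = 20 833 333 mm⁴.
Top flange (beyond web): 69 × 16, A = 1 104 mm², y = 242 mm, Ī = 23 552 mm⁴.
Bottom flange (beyond web): 69 × 16, A = 1 104 mm², y = 8 mm, Ī = 23 552 mm⁴.
Centroid: ȳ = ΣA·y / ΣA = 125 mm.
Transfer each piece to the centroidal x-axis using Ī + A·d² with d = y − 125:
  web: d = 0 mm → contributes +20 833 333 mm⁴
  top flange (beyond web): d = 117 mm → contributes +15 136 208 mm⁴
  bottom flange (beyond web): d = -117 mm → contributes +15 136 208 mm⁴
Total I = 51 105 749 mm⁴.
For the y-axis: x̄ = 77 mm.
Repeating about the centroidal y-axis gives I_y = 4 949 557 mm⁴.
Polar second moment: J = I_x + I_y = 56 055 307 mm⁴.

J ≈ 5.606 × 10⁷ mm⁴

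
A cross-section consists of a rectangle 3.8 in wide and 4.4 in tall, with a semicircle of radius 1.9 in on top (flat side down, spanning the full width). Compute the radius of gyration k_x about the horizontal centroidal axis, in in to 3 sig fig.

Split into non-overlapping primitives; take the origin at the lower-left of the bounding box.
Rectangular body: 3.8 × 4.4, A = 16.72 in², y = 2.2 in, Ī = 26.975 in⁴.
Semicircular cap: semicircle r = 1.9, A = 5.6706 in², y = 5.2064 in, Ī = 1.4304 in⁴.
Centroid: ȳ = ΣA·y / ΣA = 2.9614 in.
Transfer each piece to the horizontal centroidal axis using Ī + A·d² with d = y − 2.9614:
  rectangular body: d = -0.76139 in → contributes +36.668 in⁴
  semicircular cap: d = 2.245 in → contributes +30.01 in⁴
Total I = 66.678 in⁴.
Radius of gyration: k = √(I/A) = √(66.678 / 22.391) = 1.7257 in.

k_x ≈ 1.73 in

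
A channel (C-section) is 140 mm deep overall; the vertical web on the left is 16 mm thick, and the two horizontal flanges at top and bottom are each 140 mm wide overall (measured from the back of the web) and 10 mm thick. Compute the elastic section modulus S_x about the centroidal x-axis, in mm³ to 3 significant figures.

Break the section into simple shapes (no overlaps), measuring from the bottom-left corner of the bounding box.
Web: 16 × 140, A = 2 240 mm², y = 70 mm, Ī = 3 658 667 mm⁴.
Top flange (beyond web): 124 × 10, A = 1 240 mm², y = 135 mm, Ī = 10 333 mm⁴.
Bottom flange (beyond web): 124 × 10, A = 1 240 mm², y = 5 mm, Ī = 10 333 mm⁴.
By symmetry the centroid is at mid-height, ȳ = 70 mm.
Transfer each piece to the centroidal x-axis using Ī + A·d² with d = y − 70:
  web: d = 0 mm → contributes +3 658 667 mm⁴
  top flange (beyond web): d = 65 mm → contributes +5 249 333 mm⁴
  bottom flange (beyond web): d = -65 mm → contributes +5 249 333 mm⁴
Total I = 14 157 333 mm⁴.
Extreme fibre distance c = 70 mm; S = I/c = 202 248 mm³.

S_x ≈ 2.02 × 10⁵ mm³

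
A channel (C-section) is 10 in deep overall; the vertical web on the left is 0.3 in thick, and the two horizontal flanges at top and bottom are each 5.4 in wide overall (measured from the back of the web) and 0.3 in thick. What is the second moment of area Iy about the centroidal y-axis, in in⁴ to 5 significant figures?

Treat the section as a set of non-overlapping primitives; coordinates are from the bounding-box lower-left.
Web: 0.3 × 10, A = 3 in², x = 0.15 in, Ī = 0.0225 in⁴.
Top flange (beyond web): 5.1 × 0.3, A = 1.53 in², x = 2.85 in, Ī = 3.316275 in⁴.
Bottom flange (beyond web): 5.1 × 0.3, A = 1.53 in², x = 2.85 in, Ī = 3.316275 in⁴.
Centroid: x̄ = ΣA·x / ΣA = 1.513366 in.
Transfer each piece to the centroidal y-axis using Ī + A·d² with d = x − 1.513366:
  web: d = -1.363366 in → contributes +5.598803 in⁴
  top flange (beyond web): d = 1.336634 in → contributes +6.049757 in⁴
  bottom flange (beyond web): d = 1.336634 in → contributes +6.049757 in⁴
Total I = 17.69832 in⁴.

Iy ≈ 17.698 in⁴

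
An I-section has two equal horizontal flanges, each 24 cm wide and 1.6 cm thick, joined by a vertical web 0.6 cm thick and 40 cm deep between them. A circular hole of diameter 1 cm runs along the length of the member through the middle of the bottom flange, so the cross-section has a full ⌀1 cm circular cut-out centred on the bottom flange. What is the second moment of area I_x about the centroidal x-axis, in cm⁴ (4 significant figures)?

Split into non-overlapping primitives; take the origin at the lower-left of the bounding box.
Bottom flange: 24 × 1.6, A = 38.4 cm², y = 0.8 cm, Ī = 8.192 cm⁴.
Web: 0.6 × 40, A = 24 cm², y = 21.6 cm, Ī = 3 200 cm⁴.
Top flange: 24 × 1.6, A = 38.4 cm², y = 42.4 cm, Ī = 8.192 cm⁴.
Hole (subtracted): ⌀1, A = 0.785398 cm², y = 0.8 cm, Ī = 0.0490874 cm⁴.
Centroid: ȳ = ΣA·y / ΣA = 21.7633 cm.
Transfer each piece to the centroidal x-axis using Ī + A·d² with d = y − 21.7633:
  bottom flange: d = -20.9633 cm → contributes +16883.5 cm⁴
  web: d = -0.163339 cm → contributes +3200.64 cm⁴
  top flange: d = 20.6367 cm → contributes +16361.7 cm⁴
  hole: d = -20.9633 cm → contributes −345.201 cm⁴
Total I = 36100.6 cm⁴.

I_x ≈ 3.610 × 10⁴ cm⁴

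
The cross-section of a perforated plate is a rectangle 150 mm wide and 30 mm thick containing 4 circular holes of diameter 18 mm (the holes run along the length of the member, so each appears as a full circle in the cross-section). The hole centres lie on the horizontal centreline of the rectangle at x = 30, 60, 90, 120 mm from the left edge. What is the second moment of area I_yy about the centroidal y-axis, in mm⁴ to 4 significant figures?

Break the section into simple shapes (no overlaps), measuring from the bottom-left corner of the bounding box.
Plate: 150 × 30, A = 4 500 mm², x = 75 mm, Ī = 8 437 500 mm⁴.
Hole 1 (subtracted): ⌀18, A = 254.469 mm², x = 30 mm, Ī = 5 153 mm⁴.
Hole 2 (subtracted): ⌀18, A = 254.469 mm², x = 60 mm, Ī = 5 153 mm⁴.
Hole 3 (subtracted): ⌀18, A = 254.469 mm², x = 90 mm, Ī = 5 153 mm⁴.
Hole 4 (subtracted): ⌀18, A = 254.469 mm², x = 120 mm, Ī = 5 153 mm⁴.
By symmetry the centroid is at mid-width, x̄ = 75 mm.
Transfer each piece to the centroidal y-axis using Ī + A·d² with d = x − 75:
  plate: d = 0 mm → contributes +8 437 500 mm⁴
  hole 1: d = -45 mm → contributes −520 453 mm⁴
  hole 2: d = -15 mm → contributes −62408.5 mm⁴
  hole 3: d = 15 mm → contributes −62408.5 mm⁴
  hole 4: d = 45 mm → contributes −520 453 mm⁴
Total I = 7 271 777 mm⁴.

I_yy ≈ 7.272 × 10⁶ mm⁴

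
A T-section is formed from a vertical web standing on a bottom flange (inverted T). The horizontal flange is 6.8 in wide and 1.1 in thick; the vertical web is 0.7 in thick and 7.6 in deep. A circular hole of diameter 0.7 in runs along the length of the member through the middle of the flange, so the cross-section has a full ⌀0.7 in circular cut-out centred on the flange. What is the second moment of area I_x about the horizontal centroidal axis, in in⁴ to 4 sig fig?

I_x ≈ 83.88 in⁴

Split into non-overlapping primitives; take the origin at the lower-left of the bounding box.
Flange: 6.8 × 1.1, A = 7.48 in², y = 0.55 in, Ī = 0.754233 in⁴.
Web: 0.7 × 7.6, A = 5.32 in², y = 4.9 in, Ī = 25.6069 in⁴.
Hole (subtracted): ⌀0.7, A = 0.384845 in², y = 0.55 in, Ī = 0.0117859 in⁴.
Centroid: ȳ = ΣA·y / ΣA = 2.41401 in.
Transfer each piece to the horizontal centroidal axis using Ī + A·d² with d = y − 2.41401:
  flange: d = -1.86401 in → contributes +26.7438 in⁴
  web: d = 2.48599 in → contributes +58.4853 in⁴
  hole: d = -1.86401 in → contributes −1.34895 in⁴
Total I = 83.8801 in⁴.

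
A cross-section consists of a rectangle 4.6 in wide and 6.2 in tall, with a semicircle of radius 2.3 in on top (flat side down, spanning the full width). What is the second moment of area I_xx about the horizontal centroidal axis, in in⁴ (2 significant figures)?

I_xx ≈ 200 in⁴

Split into non-overlapping primitives; take the origin at the lower-left of the bounding box.
Rectangular body: 4.6 × 6.2, A = 28.52 in², y = 3.1 in, Ī = 91.36 in⁴.
Semicircular cap: semicircle r = 2.3, A = 8.31 in², y = 7.176 in, Ī = 3.071 in⁴.
Centroid: ȳ = ΣA·y / ΣA = 4.02 in.
Transfer each piece to the horizontal centroidal axis using Ī + A·d² with d = y − 4.02:
  rectangular body: d = -0.9197 in → contributes +115.5 in⁴
  semicircular cap: d = 3.156 in → contributes +85.86 in⁴
Total I = 201.3 in⁴.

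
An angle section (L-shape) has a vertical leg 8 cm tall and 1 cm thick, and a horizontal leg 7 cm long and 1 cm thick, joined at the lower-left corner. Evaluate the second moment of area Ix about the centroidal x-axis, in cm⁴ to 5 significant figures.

Break the section into simple shapes (no overlaps), measuring from the bottom-left corner of the bounding box.
Vertical leg: 1 × 8, A = 8 cm², y = 4 cm, Ī = 42.66667 cm⁴.
Horizontal leg (remainder): 6 × 1, A = 6 cm², y = 0.5 cm, Ī = 0.5 cm⁴.
Centroid: ȳ = ΣA·y / ΣA = 2.5 cm.
Transfer each piece to the centroidal x-axis using Ī + A·d² with d = y − 2.5:
  vertical leg: d = 1.5 cm → contributes +60.66667 cm⁴
  horizontal leg (remainder): d = -2 cm → contributes +24.5 cm⁴
Total I = 85.16667 cm⁴.

Ix ≈ 85.167 cm⁴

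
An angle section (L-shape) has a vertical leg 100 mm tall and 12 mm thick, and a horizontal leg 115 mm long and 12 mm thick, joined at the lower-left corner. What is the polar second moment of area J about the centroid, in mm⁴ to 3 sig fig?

J ≈ 5.31 × 10⁶ mm⁴

Break the section into simple shapes (no overlaps), measuring from the bottom-left corner of the bounding box.
Vertical leg: 12 × 100, A = 1 200 mm², y = 50 mm, Ī = 1 000 000 mm⁴.
Horizontal leg (remainder): 103 × 12, A = 1 236 mm², y = 6 mm, Ī = 14 832 mm⁴.
Centroid: ȳ = ΣA·y / ΣA = 27.675 mm.
Transfer each piece to the centroidal x-axis using Ī + A·d² with d = y − 27.675:
  vertical leg: d = 22.325 mm → contributes +1 598 093 mm⁴
  horizontal leg (remainder): d = -21.675 mm → contributes +595 505 mm⁴
Total I = 2 193 599 mm⁴.
For the y-axis: x̄ = 35.175 mm.
Repeating about the centroidal y-axis gives I_y = 3 120 194 mm⁴.
Polar second moment: J = I_x + I_y = 5 313 792 mm⁴.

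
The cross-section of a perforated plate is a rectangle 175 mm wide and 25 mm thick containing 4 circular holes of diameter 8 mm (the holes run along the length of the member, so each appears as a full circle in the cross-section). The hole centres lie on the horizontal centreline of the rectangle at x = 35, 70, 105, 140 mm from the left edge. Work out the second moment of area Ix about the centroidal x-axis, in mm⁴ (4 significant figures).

Split into non-overlapping primitives; take the origin at the lower-left of the bounding box.
Plate: 175 × 25, A = 4 375 mm², y = 12.5 mm, Ī = 227 865 mm⁴.
Hole 1 (subtracted): ⌀8, A = 50.2655 mm², y = 12.5 mm, Ī = 201.062 mm⁴.
Hole 2 (subtracted): ⌀8, A = 50.2655 mm², y = 12.5 mm, Ī = 201.062 mm⁴.
Hole 3 (subtracted): ⌀8, A = 50.2655 mm², y = 12.5 mm, Ī = 201.062 mm⁴.
Hole 4 (subtracted): ⌀8, A = 50.2655 mm², y = 12.5 mm, Ī = 201.062 mm⁴.
By symmetry the centroid is at mid-height, ȳ = 12.5 mm.
All pieces are centred on the centroidal x-axis, so I = ΣĪ (holes subtracted) = 227 060 mm⁴.

Ix ≈ 2.271 × 10⁵ mm⁴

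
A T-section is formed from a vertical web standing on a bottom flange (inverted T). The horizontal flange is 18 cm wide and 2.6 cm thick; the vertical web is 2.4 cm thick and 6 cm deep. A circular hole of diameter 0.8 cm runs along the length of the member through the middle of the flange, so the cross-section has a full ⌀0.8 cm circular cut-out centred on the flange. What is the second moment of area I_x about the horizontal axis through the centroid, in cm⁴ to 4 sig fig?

I_x ≈ 272.6 cm⁴

Break the section into simple shapes (no overlaps), measuring from the bottom-left corner of the bounding box.
Flange: 18 × 2.6, A = 46.8 cm², y = 1.3 cm, Ī = 26.364 cm⁴.
Web: 2.4 × 6, A = 14.4 cm², y = 5.6 cm, Ī = 43.2 cm⁴.
Hole (subtracted): ⌀0.8, A = 0.502655 cm², y = 1.3 cm, Ī = 0.0201062 cm⁴.
Centroid: ȳ = ΣA·y / ΣA = 2.32014 cm.
Transfer each piece to the horizontal axis through the centroid using Ī + A·d² with d = y − 2.32014:
  flange: d = -1.02014 cm → contributes +75.0684 cm⁴
  web: d = 3.27986 cm → contributes +198.107 cm⁴
  hole: d = -1.02014 cm → contributes −0.543215 cm⁴
Total I = 272.633 cm⁴.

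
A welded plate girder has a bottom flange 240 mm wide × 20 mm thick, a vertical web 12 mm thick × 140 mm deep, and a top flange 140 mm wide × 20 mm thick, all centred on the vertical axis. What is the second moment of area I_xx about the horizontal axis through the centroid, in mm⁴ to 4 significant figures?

I_xx ≈ 4.888 × 10⁷ mm⁴

Treat the section as a set of non-overlapping primitives; coordinates are from the bounding-box lower-left.
Bottom plate: 240 × 20, A = 4 800 mm², y = 10 mm, Ī = 160 000 mm⁴.
Web plate: 12 × 140, A = 1 680 mm², y = 90 mm, Ī = 2 744 000 mm⁴.
Top plate: 140 × 20, A = 2 800 mm², y = 170 mm, Ī = 93333.3 mm⁴.
Centroid: ȳ = ΣA·y / ΣA = 72.7586 mm.
Transfer each piece to the horizontal axis through the centroid using Ī + A·d² with d = y − 72.7586:
  bottom plate: d = -62.7586 mm → contributes +19 065 493 mm⁴
  web plate: d = 17.2414 mm → contributes +3 243 405 mm⁴
  top plate: d = 97.2414 mm → contributes +26 569 814 mm⁴
Total I = 48 878 713 mm⁴.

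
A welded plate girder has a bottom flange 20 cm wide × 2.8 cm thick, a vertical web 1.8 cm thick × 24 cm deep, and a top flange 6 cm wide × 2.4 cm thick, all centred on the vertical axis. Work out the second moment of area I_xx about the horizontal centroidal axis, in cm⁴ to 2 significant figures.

I_xx ≈ 1.2 × 10⁴ cm⁴

Break the section into simple shapes (no overlaps), measuring from the bottom-left corner of the bounding box.
Bottom plate: 20 × 2.8, A = 56 cm², y = 1.4 cm, Ī = 36.59 cm⁴.
Web plate: 1.8 × 24, A = 43.2 cm², y = 14.8 cm, Ī = 2 074 cm⁴.
Top plate: 6 × 2.4, A = 14.4 cm², y = 28 cm, Ī = 6.912 cm⁴.
Centroid: ȳ = ΣA·y / ΣA = 9.868 cm.
Transfer each piece to the horizontal centroidal axis using Ī + A·d² with d = y − 9.868:
  bottom plate: d = -8.468 cm → contributes +4 052 cm⁴
  web plate: d = 4.932 cm → contributes +3 125 cm⁴
  top plate: d = 18.13 cm → contributes +4 741 cm⁴
Total I = 11 918 cm⁴.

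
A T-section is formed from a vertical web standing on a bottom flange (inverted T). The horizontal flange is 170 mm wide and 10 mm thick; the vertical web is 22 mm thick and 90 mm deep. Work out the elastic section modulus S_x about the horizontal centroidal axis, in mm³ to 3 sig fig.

Break the section into simple shapes (no overlaps), measuring from the bottom-left corner of the bounding box.
Flange: 170 × 10, A = 1 700 mm², y = 5 mm, Ī = 14 167 mm⁴.
Web: 22 × 90, A = 1 980 mm², y = 55 mm, Ī = 1 336 500 mm⁴.
Centroid: ȳ = ΣA·y / ΣA = 31.902 mm.
Transfer each piece to the horizontal centroidal axis using Ī + A·d² with d = y − 31.902:
  flange: d = -26.902 mm → contributes +1 244 503 mm⁴
  web: d = 23.098 mm → contributes +2 392 849 mm⁴
Total I = 3 637 351 mm⁴.
Extreme fibre distance c = 68.098 mm; S = I/c = 53 414 mm³.

S_x ≈ 5.34 × 10⁴ mm³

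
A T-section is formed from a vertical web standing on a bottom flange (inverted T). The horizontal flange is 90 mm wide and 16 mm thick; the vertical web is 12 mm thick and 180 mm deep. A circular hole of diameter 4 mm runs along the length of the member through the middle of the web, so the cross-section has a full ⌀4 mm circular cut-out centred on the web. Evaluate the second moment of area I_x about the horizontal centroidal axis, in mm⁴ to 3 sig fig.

I_x ≈ 1.41 × 10⁷ mm⁴

Decompose the section into non-overlapping parts with the origin at the bottom-left of its bounding rectangle.
Flange: 90 × 16, A = 1 440 mm², y = 8 mm, Ī = 30 720 mm⁴.
Web: 12 × 180, A = 2 160 mm², y = 106 mm, Ī = 5 832 000 mm⁴.
Hole (subtracted): ⌀4, A = 12.566 mm², y = 106 mm, Ī = 12.566 mm⁴.
Centroid: ȳ = ΣA·y / ΣA = 66.663 mm.
Transfer each piece to the horizontal centroidal axis using Ī + A·d² with d = y − 66.663:
  flange: d = -58.663 mm → contributes +4 986 208 mm⁴
  web: d = 39.337 mm → contributes +9 174 436 mm⁴
  hole: d = 39.337 mm → contributes −19 458 mm⁴
Total I = 14 141 186 mm⁴.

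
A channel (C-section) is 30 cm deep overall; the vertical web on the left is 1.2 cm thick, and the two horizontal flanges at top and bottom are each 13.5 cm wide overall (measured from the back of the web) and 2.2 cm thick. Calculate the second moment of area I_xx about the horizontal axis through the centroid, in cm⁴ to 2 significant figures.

I_xx ≈ 1.3 × 10⁴ cm⁴

Split into non-overlapping primitives; take the origin at the lower-left of the bounding box.
Web: 1.2 × 30, A = 36 cm², y = 15 cm, Ī = 2 700 cm⁴.
Top flange (beyond web): 12.3 × 2.2, A = 27.06 cm², y = 28.9 cm, Ī = 10.91 cm⁴.
Bottom flange (beyond web): 12.3 × 2.2, A = 27.06 cm², y = 1.1 cm, Ī = 10.91 cm⁴.
By symmetry the centroid is at mid-height, ȳ = 15 cm.
Transfer each piece to the horizontal axis through the centroid using Ī + A·d² with d = y − 15:
  web: d = 0 cm → contributes +2 700 cm⁴
  top flange (beyond web): d = 13.9 cm → contributes +5 239 cm⁴
  bottom flange (beyond web): d = -13.9 cm → contributes +5 239 cm⁴
Total I = 13 178 cm⁴.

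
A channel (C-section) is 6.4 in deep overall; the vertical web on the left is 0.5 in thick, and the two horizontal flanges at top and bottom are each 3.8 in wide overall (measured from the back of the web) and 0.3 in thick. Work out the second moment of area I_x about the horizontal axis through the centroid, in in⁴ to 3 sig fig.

I_x ≈ 29.4 in⁴

Break the section into simple shapes (no overlaps), measuring from the bottom-left corner of the bounding box.
Web: 0.5 × 6.4, A = 3.2 in², y = 3.2 in, Ī = 10.923 in⁴.
Top flange (beyond web): 3.3 × 0.3, A = 0.99 in², y = 6.25 in, Ī = 0.007425 in⁴.
Bottom flange (beyond web): 3.3 × 0.3, A = 0.99 in², y = 0.15 in, Ī = 0.007425 in⁴.
By symmetry the centroid is at mid-height, ȳ = 3.2 in.
Transfer each piece to the horizontal axis through the centroid using Ī + A·d² with d = y − 3.2:
  web: d = 0 in → contributes +10.923 in⁴
  top flange (beyond web): d = 3.05 in → contributes +9.2169 in⁴
  bottom flange (beyond web): d = -3.05 in → contributes +9.2169 in⁴
Total I = 29.356 in⁴.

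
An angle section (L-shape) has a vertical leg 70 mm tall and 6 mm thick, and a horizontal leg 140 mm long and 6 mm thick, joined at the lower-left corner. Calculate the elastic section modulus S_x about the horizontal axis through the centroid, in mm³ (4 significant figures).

Break the section into simple shapes (no overlaps), measuring from the bottom-left corner of the bounding box.
Vertical leg: 6 × 70, A = 420 mm², y = 35 mm, Ī = 171 500 mm⁴.
Horizontal leg (remainder): 134 × 6, A = 804 mm², y = 3 mm, Ī = 2 412 mm⁴.
Centroid: ȳ = ΣA·y / ΣA = 13.9804 mm.
Transfer each piece to the horizontal axis through the centroid using Ī + A·d² with d = y − 13.9804:
  vertical leg: d = 21.0196 mm → contributes +357 066 mm⁴
  horizontal leg (remainder): d = -10.9804 mm → contributes +99349.5 mm⁴
Total I = 456 416 mm⁴.
Extreme fibre distance c = 56.0196 mm; S = I/c = 8147.42 mm³.

S_x ≈ 8147 mm³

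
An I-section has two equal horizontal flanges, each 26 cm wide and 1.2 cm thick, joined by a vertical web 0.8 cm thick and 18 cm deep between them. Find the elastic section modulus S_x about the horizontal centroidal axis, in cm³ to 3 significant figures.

Treat the section as a set of non-overlapping primitives; coordinates are from the bounding-box lower-left.
Bottom flange: 26 × 1.2, A = 31.2 cm², y = 0.6 cm, Ī = 3.744 cm⁴.
Web: 0.8 × 18, A = 14.4 cm², y = 10.2 cm, Ī = 388.8 cm⁴.
Top flange: 26 × 1.2, A = 31.2 cm², y = 19.8 cm, Ī = 3.744 cm⁴.
By symmetry the centroid is at mid-height, ȳ = 10.2 cm.
Transfer each piece to the horizontal centroidal axis using Ī + A·d² with d = y − 10.2:
  bottom flange: d = -9.6 cm → contributes +2879.1 cm⁴
  web: d = 0 cm → contributes +388.8 cm⁴
  top flange: d = 9.6 cm → contributes +2879.1 cm⁴
Total I = 6147.1 cm⁴.
Extreme fibre distance c = 10.2 cm; S = I/c = 602.65 cm³.

S_x ≈ 603 cm³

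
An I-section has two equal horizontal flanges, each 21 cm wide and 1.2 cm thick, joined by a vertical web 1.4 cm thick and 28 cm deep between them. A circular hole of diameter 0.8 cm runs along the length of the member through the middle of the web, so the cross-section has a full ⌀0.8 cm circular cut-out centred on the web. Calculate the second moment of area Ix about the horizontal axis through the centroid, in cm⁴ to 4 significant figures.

Ix ≈ 1.331 × 10⁴ cm⁴

Split into non-overlapping primitives; take the origin at the lower-left of the bounding box.
Bottom flange: 21 × 1.2, A = 25.2 cm², y = 0.6 cm, Ī = 3.024 cm⁴.
Web: 1.4 × 28, A = 39.2 cm², y = 15.2 cm, Ī = 2561.07 cm⁴.
Top flange: 21 × 1.2, A = 25.2 cm², y = 29.8 cm, Ī = 3.024 cm⁴.
Hole (subtracted): ⌀0.8, A = 0.502655 cm², y = 15.2 cm, Ī = 0.0201062 cm⁴.
By symmetry the centroid is at mid-height, ȳ = 15.2 cm.
Transfer each piece to the horizontal axis through the centroid using Ī + A·d² with d = y − 15.2:
  bottom flange: d = -14.6 cm → contributes +5374.66 cm⁴
  web: d = 0 cm → contributes +2561.07 cm⁴
  top flange: d = 14.6 cm → contributes +5374.66 cm⁴
  hole: d = 0 cm → contributes −0.0201062 cm⁴
Total I = 13310.4 cm⁴.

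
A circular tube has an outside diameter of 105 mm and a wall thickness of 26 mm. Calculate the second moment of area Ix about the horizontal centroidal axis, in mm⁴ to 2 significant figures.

Ix ≈ 5.6 × 10⁶ mm⁴

Treat the section as a set of non-overlapping primitives; coordinates are from the bounding-box lower-left.
Outer circle: ⌀105, A = 8 659 mm², y = 52.5 mm, Ī = 5 966 602 mm⁴.
Bore (subtracted): ⌀53, A = 2 206 mm², y = 52.5 mm, Ī = 387 323 mm⁴.
By symmetry the centroid is at mid-height, ȳ = 52.5 mm.
All pieces are centred on the horizontal centroidal axis, so I = ΣĪ (holes subtracted) = 5 579 279 mm⁴.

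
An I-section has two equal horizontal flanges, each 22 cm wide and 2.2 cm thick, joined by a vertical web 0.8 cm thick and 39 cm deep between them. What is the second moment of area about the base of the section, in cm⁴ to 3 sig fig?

I_base ≈ 1.05 × 10⁵ cm⁴

Split into non-overlapping primitives; take the origin at the lower-left of the bounding box.
Bottom flange: 22 × 2.2, A = 48.4 cm², y = 1.1 cm, Ī = 19.521 cm⁴.
Web: 0.8 × 39, A = 31.2 cm², y = 21.7 cm, Ī = 3954.6 cm⁴.
Top flange: 22 × 2.2, A = 48.4 cm², y = 42.3 cm, Ī = 19.521 cm⁴.
Transfer each piece to the base of the section using Ī + A·d² with d = y − 0:
  bottom flange: d = 1.1 cm → contributes +78.085 cm⁴
  web: d = 21.7 cm → contributes +18 646 cm⁴
  top flange: d = 42.3 cm → contributes +86 621 cm⁴
Total I = 105 346 cm⁴.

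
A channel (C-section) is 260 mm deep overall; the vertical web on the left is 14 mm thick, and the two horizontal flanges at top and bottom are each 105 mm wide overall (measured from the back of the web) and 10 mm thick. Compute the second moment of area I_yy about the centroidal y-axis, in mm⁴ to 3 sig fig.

Decompose the section into non-overlapping parts with the origin at the bottom-left of its bounding rectangle.
Web: 14 × 260, A = 3 640 mm², x = 7 mm, Ī = 59 453 mm⁴.
Top flange (beyond web): 91 × 10, A = 910 mm², x = 59.5 mm, Ī = 627 976 mm⁴.
Bottom flange (beyond web): 91 × 10, A = 910 mm², x = 59.5 mm, Ī = 627 976 mm⁴.
Centroid: x̄ = ΣA·x / ΣA = 24.5 mm.
Transfer each piece to the centroidal y-axis using Ī + A·d² with d = x − 24.5:
  web: d = -17.5 mm → contributes +1 174 203 mm⁴
  top flange (beyond web): d = 35 mm → contributes +1 742 726 mm⁴
  bottom flange (beyond web): d = 35 mm → contributes +1 742 726 mm⁴
Total I = 4 659 655 mm⁴.

I_yy ≈ 4.66 × 10⁶ mm⁴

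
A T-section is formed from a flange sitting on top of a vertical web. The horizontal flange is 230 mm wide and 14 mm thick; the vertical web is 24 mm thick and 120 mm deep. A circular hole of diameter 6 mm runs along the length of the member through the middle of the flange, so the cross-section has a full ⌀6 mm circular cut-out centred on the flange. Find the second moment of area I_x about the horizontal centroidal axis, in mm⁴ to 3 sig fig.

Break the section into simple shapes (no overlaps), measuring from the bottom-left corner of the bounding box.
Flange: 230 × 14, A = 3 220 mm², y = 127 mm, Ī = 52 593 mm⁴.
Web: 24 × 120, A = 2 880 mm², y = 60 mm, Ī = 3 456 000 mm⁴.
Hole (subtracted): ⌀6, A = 28.274 mm², y = 127 mm, Ī = 63.617 mm⁴.
Centroid: ȳ = ΣA·y / ΣA = 95.22 mm.
Transfer each piece to the horizontal centroidal axis using Ī + A·d² with d = y − 95.22:
  flange: d = 31.78 mm → contributes +3 304 710 mm⁴
  web: d = -35.22 mm → contributes +7 028 473 mm⁴
  hole: d = 31.78 mm → contributes −28 620 mm⁴
Total I = 10 304 563 mm⁴.

I_x ≈ 1.03 × 10⁷ mm⁴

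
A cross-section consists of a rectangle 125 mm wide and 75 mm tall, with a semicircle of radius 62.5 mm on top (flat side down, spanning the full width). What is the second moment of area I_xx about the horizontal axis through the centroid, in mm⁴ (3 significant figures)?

Decompose the section into non-overlapping parts with the origin at the bottom-left of its bounding rectangle.
Rectangular body: 125 × 75, A = 9 375 mm², y = 37.5 mm, Ī = 4 394 531 mm⁴.
Semicircular cap: semicircle r = 62.5, A = 6135.9 mm², y = 101.53 mm, Ī = 1 674 758 mm⁴.
Centroid: ȳ = ΣA·y / ΣA = 62.828 mm.
Transfer each piece to the horizontal axis through the centroid using Ī + A·d² with d = y − 62.828:
  rectangular body: d = -25.328 mm → contributes +10 408 569 mm⁴
  semicircular cap: d = 38.698 mm → contributes +10 863 531 mm⁴
Total I = 21 272 100 mm⁴.

I_xx ≈ 2.13 × 10⁷ mm⁴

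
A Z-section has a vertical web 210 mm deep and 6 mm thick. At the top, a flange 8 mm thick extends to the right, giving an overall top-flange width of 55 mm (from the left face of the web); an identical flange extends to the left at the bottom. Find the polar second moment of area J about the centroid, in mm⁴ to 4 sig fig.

Decompose the section into non-overlapping parts with the origin at the bottom-left of its bounding rectangle.
Web: 6 × 210, A = 1 260 mm², y = 105 mm, Ī = 4 630 500 mm⁴.
Top flange (beyond web): 49 × 8, A = 392 mm², y = 206 mm, Ī = 2090.67 mm⁴.
Bottom flange (beyond web): 49 × 8, A = 392 mm², y = 4 mm, Ī = 2090.67 mm⁴.
Centroid: ȳ = ΣA·y / ΣA = 105 mm.
Transfer each piece to the centroidal x-axis using Ī + A·d² with d = y − 105:
  web: d = 0 mm → contributes +4 630 500 mm⁴
  top flange (beyond web): d = 101 mm → contributes +4 000 883 mm⁴
  bottom flange (beyond web): d = -101 mm → contributes +4 000 883 mm⁴
Total I = 12 632 265 mm⁴.
For the y-axis: x̄ = 52 mm.
Repeating about the centroidal y-axis gives I_y = 753 545 mm⁴.
Polar second moment: J = I_x + I_y = 13 385 811 mm⁴.

J ≈ 1.339 × 10⁷ mm⁴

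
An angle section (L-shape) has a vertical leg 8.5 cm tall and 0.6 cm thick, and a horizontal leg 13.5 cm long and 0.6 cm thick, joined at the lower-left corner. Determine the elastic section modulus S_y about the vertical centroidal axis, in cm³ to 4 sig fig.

S_y ≈ 27.11 cm³

Break the section into simple shapes (no overlaps), measuring from the bottom-left corner of the bounding box.
Vertical leg: 0.6 × 8.5, A = 5.1 cm², x = 0.3 cm, Ī = 0.153 cm⁴.
Horizontal leg (remainder): 12.9 × 0.6, A = 7.74 cm², x = 7.05 cm, Ī = 107.334 cm⁴.
Centroid: x̄ = ΣA·x / ΣA = 4.36893 cm.
Transfer each piece to the vertical centroidal axis using Ī + A·d² with d = x − 4.36893:
  vertical leg: d = -4.06893 cm → contributes +84.5894 cm⁴
  horizontal leg (remainder): d = 2.68107 cm → contributes +162.971 cm⁴
Total I = 247.56 cm⁴.
Extreme fibre distance c = 9.13107 cm; S = I/c = 27.1118 cm³.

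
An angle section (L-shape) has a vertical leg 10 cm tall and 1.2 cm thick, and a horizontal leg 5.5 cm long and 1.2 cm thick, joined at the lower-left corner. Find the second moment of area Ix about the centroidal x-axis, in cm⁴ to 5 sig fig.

Ix ≈ 170.48 cm⁴

Decompose the section into non-overlapping parts with the origin at the bottom-left of its bounding rectangle.
Vertical leg: 1.2 × 10, A = 12 cm², y = 5 cm, Ī = 100 cm⁴.
Horizontal leg (remainder): 4.3 × 1.2, A = 5.16 cm², y = 0.6 cm, Ī = 0.6192 cm⁴.
Centroid: ȳ = ΣA·y / ΣA = 3.676923 cm.
Transfer each piece to the centroidal x-axis using Ī + A·d² with d = y − 3.676923:
  vertical leg: d = 1.323077 cm → contributes +121.0064 cm⁴
  horizontal leg (remainder): d = -3.076923 cm → contributes +49.47127 cm⁴
Total I = 170.4777 cm⁴.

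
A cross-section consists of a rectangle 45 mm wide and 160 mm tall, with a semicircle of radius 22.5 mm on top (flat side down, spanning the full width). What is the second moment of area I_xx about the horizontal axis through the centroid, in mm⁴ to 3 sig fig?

Split into non-overlapping primitives; take the origin at the lower-left of the bounding box.
Rectangular body: 45 × 160, A = 7 200 mm², y = 80 mm, Ī = 15 360 000 mm⁴.
Semicircular cap: semicircle r = 22.5, A = 795.22 mm², y = 169.55 mm, Ī = 28 130 mm⁴.
Centroid: ȳ = ΣA·y / ΣA = 88.907 mm.
Transfer each piece to the horizontal axis through the centroid using Ī + A·d² with d = y − 88.907:
  rectangular body: d = -8.9067 mm → contributes +15 931 171 mm⁴
  semicircular cap: d = 80.643 mm → contributes +5 199 598 mm⁴
Total I = 21 130 769 mm⁴.

I_xx ≈ 2.11 × 10⁷ mm⁴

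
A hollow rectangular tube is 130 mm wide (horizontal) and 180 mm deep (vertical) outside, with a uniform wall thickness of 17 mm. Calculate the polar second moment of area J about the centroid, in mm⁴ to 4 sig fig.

J ≈ 6.047 × 10⁷ mm⁴

Decompose the section into non-overlapping parts with the origin at the bottom-left of its bounding rectangle.
Outer rectangle: 130 × 180, A = 23 400 mm², y = 90 mm, Ī = 63 180 000 mm⁴.
Inner void (subtracted): 96 × 146, A = 14 016 mm², y = 90 mm, Ī = 24 897 088 mm⁴.
By symmetry the centroid is at mid-height, ȳ = 90 mm.
All pieces are centred on the centroidal x-axis, so I = ΣĪ (holes subtracted) = 38 282 912 mm⁴.
Repeating about the centroidal y-axis gives I_y = 22 190 712 mm⁴.
Polar second moment: J = I_x + I_y = 60 473 624 mm⁴.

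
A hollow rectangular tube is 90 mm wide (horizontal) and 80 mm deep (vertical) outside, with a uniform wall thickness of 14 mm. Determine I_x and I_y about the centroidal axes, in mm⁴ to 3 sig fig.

I_x ≈ 3.11 × 10⁶ mm⁴, I_y ≈ 3.83 × 10⁶ mm⁴

Break the section into simple shapes (no overlaps), measuring from the bottom-left corner of the bounding box.
Outer rectangle: 90 × 80, A = 7 200 mm², y = 40 mm, Ī = 3 840 000 mm⁴.
Inner void (subtracted): 62 × 52, A = 3 224 mm², y = 40 mm, Ī = 726 475 mm⁴.
By symmetry the centroid is at mid-height, ȳ = 40 mm.
All pieces are centred on the centroidal x-axis, so I = ΣĪ (holes subtracted) = 3 113 525 mm⁴.
Repeating about the centroidal y-axis gives I_y = 3 827 245 mm⁴.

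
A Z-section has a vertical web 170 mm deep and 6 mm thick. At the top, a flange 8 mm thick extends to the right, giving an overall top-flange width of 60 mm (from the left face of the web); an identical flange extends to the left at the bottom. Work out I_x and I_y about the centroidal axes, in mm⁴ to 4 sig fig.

Decompose the section into non-overlapping parts with the origin at the bottom-left of its bounding rectangle.
Web: 6 × 170, A = 1 020 mm², y = 85 mm, Ī = 2 456 500 mm⁴.
Top flange (beyond web): 54 × 8, A = 432 mm², y = 166 mm, Ī = 2 304 mm⁴.
Bottom flange (beyond web): 54 × 8, A = 432 mm², y = 4 mm, Ī = 2 304 mm⁴.
Centroid: ȳ = ΣA·y / ΣA = 85 mm.
Transfer each piece to the centroidal x-axis using Ī + A·d² with d = y − 85:
  web: d = 0 mm → contributes +2 456 500 mm⁴
  top flange (beyond web): d = 81 mm → contributes +2 836 656 mm⁴
  bottom flange (beyond web): d = -81 mm → contributes +2 836 656 mm⁴
Total I = 8 129 812 mm⁴.
For the y-axis: x̄ = 57 mm.
Repeating about the centroidal y-axis gives I_y = 990 612 mm⁴.

I_x ≈ 8.130 × 10⁶ mm⁴, I_y ≈ 9.906 × 10⁵ mm⁴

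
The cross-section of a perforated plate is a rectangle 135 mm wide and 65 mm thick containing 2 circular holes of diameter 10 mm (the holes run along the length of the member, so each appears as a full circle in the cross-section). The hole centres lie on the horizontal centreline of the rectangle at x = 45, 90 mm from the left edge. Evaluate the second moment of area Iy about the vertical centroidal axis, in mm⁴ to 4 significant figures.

Iy ≈ 1.325 × 10⁷ mm⁴

Treat the section as a set of non-overlapping primitives; coordinates are from the bounding-box lower-left.
Plate: 135 × 65, A = 8 775 mm², x = 67.5 mm, Ī = 13 327 031 mm⁴.
Hole 1 (subtracted): ⌀10, A = 78.5398 mm², x = 45 mm, Ī = 490.874 mm⁴.
Hole 2 (subtracted): ⌀10, A = 78.5398 mm², x = 90 mm, Ī = 490.874 mm⁴.
By symmetry the centroid is at mid-width, x̄ = 67.5 mm.
Transfer each piece to the vertical centroidal axis using Ī + A·d² with d = x − 67.5:
  plate: d = 0 mm → contributes +13 327 031 mm⁴
  hole 1: d = -22.5 mm → contributes −40251.7 mm⁴
  hole 2: d = 22.5 mm → contributes −40251.7 mm⁴
Total I = 13 246 528 mm⁴.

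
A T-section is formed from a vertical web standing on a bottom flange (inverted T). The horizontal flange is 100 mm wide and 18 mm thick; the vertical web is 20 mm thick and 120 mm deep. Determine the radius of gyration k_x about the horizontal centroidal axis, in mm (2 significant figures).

Break the section into simple shapes (no overlaps), measuring from the bottom-left corner of the bounding box.
Flange: 100 × 18, A = 1 800 mm², y = 9 mm, Ī = 48 600 mm⁴.
Web: 20 × 120, A = 2 400 mm², y = 78 mm, Ī = 2 880 000 mm⁴.
Centroid: ȳ = ΣA·y / ΣA = 48.43 mm.
Transfer each piece to the horizontal centroidal axis using Ī + A·d² with d = y − 48.43:
  flange: d = -39.43 mm → contributes +2 846 902 mm⁴
  web: d = 29.57 mm → contributes +4 978 727 mm⁴
Total I = 7 825 629 mm⁴.
Radius of gyration: k = √(I/A) = √(7 825 629 / 4 200) = 43.17 mm.

k_x ≈ 43 mm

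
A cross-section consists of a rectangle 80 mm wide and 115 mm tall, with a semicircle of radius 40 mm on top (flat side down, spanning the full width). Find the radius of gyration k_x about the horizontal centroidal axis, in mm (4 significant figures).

Treat the section as a set of non-overlapping primitives; coordinates are from the bounding-box lower-left.
Rectangular body: 80 × 115, A = 9 200 mm², y = 57.5 mm, Ī = 10 139 167 mm⁴.
Semicircular cap: semicircle r = 40, A = 2513.27 mm², y = 131.977 mm, Ī = 280 978 mm⁴.
Centroid: ȳ = ΣA·y / ΣA = 73.4802 mm.
Transfer each piece to the horizontal centroidal axis using Ī + A·d² with d = y − 73.4802:
  rectangular body: d = -15.9802 mm → contributes +12 488 528 mm⁴
  semicircular cap: d = 58.4964 mm → contributes +8 880 964 mm⁴
Total I = 21 369 491 mm⁴.
Radius of gyration: k = √(I/A) = √(21 369 491 / 11713.3) = 42.7128 mm.

k_x ≈ 42.71 mm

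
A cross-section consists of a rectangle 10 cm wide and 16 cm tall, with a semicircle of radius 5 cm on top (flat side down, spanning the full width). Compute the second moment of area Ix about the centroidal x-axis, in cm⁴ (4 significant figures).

Treat the section as a set of non-overlapping primitives; coordinates are from the bounding-box lower-left.
Rectangular body: 10 × 16, A = 160 cm², y = 8 cm, Ī = 3413.33 cm⁴.
Semicircular cap: semicircle r = 5, A = 39.2699 cm², y = 18.1221 cm, Ī = 68.5981 cm⁴.
Centroid: ȳ = ΣA·y / ΣA = 9.99474 cm.
Transfer each piece to the centroidal x-axis using Ī + A·d² with d = y − 9.99474:
  rectangular body: d = -1.99474 cm → contributes +4049.97 cm⁴
  semicircular cap: d = 8.12732 cm → contributes +2662.51 cm⁴
Total I = 6712.48 cm⁴.

Ix ≈ 6712 cm⁴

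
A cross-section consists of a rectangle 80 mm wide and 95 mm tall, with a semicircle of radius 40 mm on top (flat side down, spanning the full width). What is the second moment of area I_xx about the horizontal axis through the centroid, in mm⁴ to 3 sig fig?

Decompose the section into non-overlapping parts with the origin at the bottom-left of its bounding rectangle.
Rectangular body: 80 × 95, A = 7 600 mm², y = 47.5 mm, Ī = 5 715 833 mm⁴.
Semicircular cap: semicircle r = 40, A = 2513.3 mm², y = 111.98 mm, Ī = 280 978 mm⁴.
Centroid: ȳ = ΣA·y / ΣA = 63.523 mm.
Transfer each piece to the horizontal axis through the centroid using Ī + A·d² with d = y − 63.523:
  rectangular body: d = -16.023 mm → contributes +7 667 084 mm⁴
  semicircular cap: d = 48.453 mm → contributes +6 181 450 mm⁴
Total I = 13 848 534 mm⁴.

I_xx ≈ 1.38 × 10⁷ mm⁴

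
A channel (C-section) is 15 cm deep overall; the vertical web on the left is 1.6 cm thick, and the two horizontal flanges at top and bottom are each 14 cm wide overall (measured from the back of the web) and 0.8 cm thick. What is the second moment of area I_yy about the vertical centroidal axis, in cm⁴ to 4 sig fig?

I_yy ≈ 791.5 cm⁴

Split into non-overlapping primitives; take the origin at the lower-left of the bounding box.
Web: 1.6 × 15, A = 24 cm², x = 0.8 cm, Ī = 5.12 cm⁴.
Top flange (beyond web): 12.4 × 0.8, A = 9.92 cm², x = 7.8 cm, Ī = 127.108 cm⁴.
Bottom flange (beyond web): 12.4 × 0.8, A = 9.92 cm², x = 7.8 cm, Ī = 127.108 cm⁴.
Centroid: x̄ = ΣA·x / ΣA = 3.96788 cm.
Transfer each piece to the vertical centroidal axis using Ī + A·d² with d = x − 3.96788:
  web: d = -3.16788 cm → contributes +245.972 cm⁴
  top flange (beyond web): d = 3.83212 cm → contributes +272.785 cm⁴
  bottom flange (beyond web): d = 3.83212 cm → contributes +272.785 cm⁴
Total I = 791.541 cm⁴.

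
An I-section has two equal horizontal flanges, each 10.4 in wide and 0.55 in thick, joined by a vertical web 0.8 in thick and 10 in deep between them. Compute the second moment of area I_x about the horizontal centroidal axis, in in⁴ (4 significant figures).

I_x ≈ 385.3 in⁴

Break the section into simple shapes (no overlaps), measuring from the bottom-left corner of the bounding box.
Bottom flange: 10.4 × 0.55, A = 5.72 in², y = 0.275 in, Ī = 0.144192 in⁴.
Web: 0.8 × 10, A = 8 in², y = 5.55 in, Ī = 66.6667 in⁴.
Top flange: 10.4 × 0.55, A = 5.72 in², y = 10.825 in, Ī = 0.144192 in⁴.
By symmetry the centroid is at mid-height, ȳ = 5.55 in.
Transfer each piece to the horizontal centroidal axis using Ī + A·d² with d = y − 5.55:
  bottom flange: d = -5.275 in → contributes +159.307 in⁴
  web: d = 0 in → contributes +66.6667 in⁴
  top flange: d = 5.275 in → contributes +159.307 in⁴
Total I = 385.28 in⁴.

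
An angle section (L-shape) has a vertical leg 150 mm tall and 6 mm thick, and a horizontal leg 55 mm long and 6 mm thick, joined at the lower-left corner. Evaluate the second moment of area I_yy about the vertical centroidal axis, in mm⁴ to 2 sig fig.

I_yy ≈ 2.3 × 10⁵ mm⁴

Decompose the section into non-overlapping parts with the origin at the bottom-left of its bounding rectangle.
Vertical leg: 6 × 150, A = 900 mm², x = 3 mm, Ī = 2 700 mm⁴.
Horizontal leg (remainder): 49 × 6, A = 294 mm², x = 30.5 mm, Ī = 58 825 mm⁴.
Centroid: x̄ = ΣA·x / ΣA = 9.771 mm.
Transfer each piece to the vertical centroidal axis using Ī + A·d² with d = x − 9.771:
  vertical leg: d = -6.771 mm → contributes +43 966 mm⁴
  horizontal leg (remainder): d = 20.73 mm → contributes +185 149 mm⁴
Total I = 229 116 mm⁴.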